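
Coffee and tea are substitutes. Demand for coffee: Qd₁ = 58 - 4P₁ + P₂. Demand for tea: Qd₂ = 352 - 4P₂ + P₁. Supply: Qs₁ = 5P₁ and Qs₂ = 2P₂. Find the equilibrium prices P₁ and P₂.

P₁ = 700/53, P₂ = 3226/53

Market 1: 58 - 4P₁ + P₂ = 5P₁ → 9P₁ - P₂ = 58.
Market 2: 6P₂ - P₁ = 352.
Eliminating P₂: 6×(1) + 1×(2) gives 53P₁ = 700, so P₁ = 700/53.
Back-substitute into (2): P₂ = (352 + 1×700/53) / 6 = 3226/53.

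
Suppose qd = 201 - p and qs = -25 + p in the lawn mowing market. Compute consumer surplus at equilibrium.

Consumer surplus = 3872

Equilibrium: 201 - p = -25 + p gives p* = 113, q* = 88.
Demand choke price (qd = 0): p = 201.
CS = ½(201 − 113)(88) = 3872.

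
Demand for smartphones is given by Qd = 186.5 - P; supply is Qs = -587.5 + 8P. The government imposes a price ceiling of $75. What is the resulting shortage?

Shortage = 99

Equilibrium price would be P* = 86, so the ceiling at 75 binds.
At P = 75: Qd = 186.5 − 1(75) = 111.5, Qs = -587.5 + 8(75) = 12.5.
Shortage = 111.5 − 12.5 = 99.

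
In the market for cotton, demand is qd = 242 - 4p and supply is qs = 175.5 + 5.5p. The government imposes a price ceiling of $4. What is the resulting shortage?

Shortage = 28.5

Equilibrium price would be p* = 7, so the ceiling at 4 binds.
At p = 4: qd = 242 − 4(4) = 226, qs = 175.5 + 5.5(4) = 197.5.
Shortage = 226 − 197.5 = 28.5.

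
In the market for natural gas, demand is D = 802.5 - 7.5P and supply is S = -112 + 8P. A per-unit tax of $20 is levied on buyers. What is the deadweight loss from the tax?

Deadweight loss = 24000/31

Pre-tax equilibrium: P* = 59, Q* = 360.
Tax on buyers shifts demand to D = 802.5 − 7.5(P + 20) = 652.5 - 7.5P.
652.5 - 7.5P = -112 + 8P gives seller price Ps = 1529/31; buyers pay Pb = 1529/31 + 20 = 2149/31.
New quantity: Q = 802.5 − 7.5(2149/31) = 8760/31.
DWL = ½ × 20 × (360 − 8760/31) = 24000/31.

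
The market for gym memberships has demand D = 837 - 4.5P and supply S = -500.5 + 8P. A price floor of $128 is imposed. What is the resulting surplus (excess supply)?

Equilibrium price would be P* = 107, so the floor at 128 binds.
At P = 128: D = 261, S = 523.5.
Surplus = 523.5 − 261 = 262.5.

Surplus = 262.5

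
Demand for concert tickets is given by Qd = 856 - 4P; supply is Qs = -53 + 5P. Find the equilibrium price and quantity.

Set Qd = Qs: 856 - 4P = -53 + 5P.
909 = 9P, so P* = 101.
Q* = 856 − 4(101) = 452.

P* = 101, Q* = 452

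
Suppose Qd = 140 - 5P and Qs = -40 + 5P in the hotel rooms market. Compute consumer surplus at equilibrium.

Equilibrium: 140 - 5P = -40 + 5P gives P* = 18, Q* = 50.
Demand choke price (Qd = 0): P = 28.
CS = ½(28 − 18)(50) = 250.

Consumer surplus = 250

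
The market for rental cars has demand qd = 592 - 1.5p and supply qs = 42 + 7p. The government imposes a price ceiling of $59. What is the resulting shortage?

Equilibrium price would be p* = 1100/17, so the ceiling at 59 binds.
At p = 59: qd = 592 − 1.5(59) = 503.5, qs = 42 + 7(59) = 455.
Shortage = 503.5 − 455 = 48.5.

Shortage = 48.5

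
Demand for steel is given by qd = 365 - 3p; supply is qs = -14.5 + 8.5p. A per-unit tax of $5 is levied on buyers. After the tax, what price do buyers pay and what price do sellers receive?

Buyers pay 844/23, sellers receive 729/23

Pre-tax equilibrium: p* = 33, q* = 266.
Tax on buyers shifts demand to qd = 365 − 3(p + 5) = 350 - 3p.
350 - 3p = -14.5 + 8.5p gives seller price ps = 729/23; buyers pay pb = 729/23 + 5 = 844/23.
New quantity: q = 365 − 3(844/23) = 5863/23.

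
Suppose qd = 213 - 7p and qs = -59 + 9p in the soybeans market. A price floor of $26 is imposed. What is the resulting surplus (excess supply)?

Surplus = 144

Equilibrium price would be p* = 17, so the floor at 26 binds.
At p = 26: qd = 31, qs = 175.
Surplus = 175 − 31 = 144.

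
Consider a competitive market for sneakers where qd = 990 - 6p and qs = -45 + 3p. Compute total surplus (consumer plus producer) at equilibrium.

Total surplus = 22500

Equilibrium: 990 - 6p = -45 + 3p gives p* = 115, q* = 300.
Demand choke price: p = 165; supply starts at p = 15.
CS = ½(165 − 115)(300) = 7500; PS = ½(115 − 15)(300) = 15000.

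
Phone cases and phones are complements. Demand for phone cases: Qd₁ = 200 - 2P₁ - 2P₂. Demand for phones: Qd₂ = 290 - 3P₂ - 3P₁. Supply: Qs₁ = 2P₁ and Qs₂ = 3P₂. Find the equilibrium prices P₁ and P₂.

Market 1: 200 - 2P₁ - 2P₂ = 2P₁ → 4P₁ + 2P₂ = 200.
Market 2: 6P₂ + 3P₁ = 290.
Eliminating P₂: 6×(1) − 2×(2) gives 18P₁ = 620, so P₁ = 310/9.
Back-substitute into (2): P₂ = (290 − 3×310/9) / 6 = 280/9.

P₁ = 310/9, P₂ = 280/9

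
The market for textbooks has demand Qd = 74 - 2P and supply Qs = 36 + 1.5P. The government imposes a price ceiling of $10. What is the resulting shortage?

Equilibrium price would be P* = 76/7, so the ceiling at 10 binds.
At P = 10: Qd = 74 − 2(10) = 54, Qs = 36 + 1.5(10) = 51.
Shortage = 54 − 51 = 3.

Shortage = 3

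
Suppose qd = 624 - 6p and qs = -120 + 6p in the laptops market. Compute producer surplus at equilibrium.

Producer surplus = 5292

Equilibrium: 624 - 6p = -120 + 6p gives p* = 62, q* = 252.
Supply starts at p = 20 (where qs = 0).
PS = ½(62 − 20)(252) = 5292.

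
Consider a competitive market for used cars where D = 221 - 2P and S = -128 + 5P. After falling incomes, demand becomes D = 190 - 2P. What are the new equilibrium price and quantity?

P' = 318/7, Q' = 694/7

Original equilibrium: P* = 349/7, Q* = 849/7.
New equilibrium: 190 - 2P = -128 + 5P, so 318 = 7P and P' = 318/7; Q' = 190 − 2(318/7) = 694/7.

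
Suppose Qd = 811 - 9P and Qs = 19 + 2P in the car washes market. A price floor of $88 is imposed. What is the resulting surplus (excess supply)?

Surplus = 176

Equilibrium price would be P* = 72, so the floor at 88 binds.
At P = 88: Qd = 19, Qs = 195.
Surplus = 195 − 19 = 176.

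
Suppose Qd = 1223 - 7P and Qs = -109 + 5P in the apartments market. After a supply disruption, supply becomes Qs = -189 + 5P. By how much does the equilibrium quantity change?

ΔQ = -140/3

Original equilibrium: P* = 111, Q* = 446.
New equilibrium: 1223 - 7P = -189 + 5P, so 1412 = 12P and P' = 353/3; Q' = 1223 − 7(353/3) = 1198/3.
Change in quantity: 1198/3 − 446 = -140/3.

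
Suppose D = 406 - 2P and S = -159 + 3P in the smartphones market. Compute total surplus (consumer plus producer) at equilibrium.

Total surplus = 13500

Equilibrium: 406 - 2P = -159 + 3P gives P* = 113, Q* = 180.
Demand choke price: P = 203; supply starts at P = 53.
CS = ½(203 − 113)(180) = 8100; PS = ½(113 − 53)(180) = 5400.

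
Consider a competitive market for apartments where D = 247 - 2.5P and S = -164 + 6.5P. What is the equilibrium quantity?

Q* = 797/6

Set D = S: 247 - 2.5P = -164 + 6.5P.
411 = 9P, so P* = 137/3.
Q* = 247 − 2.5(137/3) = 797/6.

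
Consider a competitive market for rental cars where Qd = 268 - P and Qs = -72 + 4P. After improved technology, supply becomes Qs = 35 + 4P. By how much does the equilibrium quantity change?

Original equilibrium: P* = 68, Q* = 200.
New equilibrium: 268 - P = 35 + 4P, so 233 = 5P and P' = 46.6; Q' = 268 − 1(46.6) = 221.4.
Change in quantity: 221.4 − 200 = 21.4.

ΔQ = 21.4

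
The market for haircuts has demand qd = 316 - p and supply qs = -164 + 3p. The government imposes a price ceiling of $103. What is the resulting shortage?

Equilibrium price would be p* = 120, so the ceiling at 103 binds.
At p = 103: qd = 316 − 1(103) = 213, qs = -164 + 3(103) = 145.
Shortage = 213 − 145 = 68.

Shortage = 68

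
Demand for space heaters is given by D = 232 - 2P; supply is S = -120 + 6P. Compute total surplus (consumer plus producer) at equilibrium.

Equilibrium: 232 - 2P = -120 + 6P gives P* = 44, Q* = 144.
Demand choke price: P = 116; supply starts at P = 20.
CS = ½(116 − 44)(144) = 5184; PS = ½(44 − 20)(144) = 1728.

Total surplus = 6912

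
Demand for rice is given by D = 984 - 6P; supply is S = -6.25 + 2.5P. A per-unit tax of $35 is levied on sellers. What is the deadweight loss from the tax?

Deadweight loss = 18375/17

Pre-tax equilibrium: P* = 116.5, Q* = 285.
Tax on sellers shifts supply to S = -6.25 + 2.5(P − 35) = -93.75 + 2.5P.
984 - 6P = -93.75 + 2.5P gives buyer price Pb = 4311/34; sellers receive Ps = 4311/34 − 35 = 3121/34.
New quantity: Q = 984 − 6(4311/34) = 3795/17.
DWL = ½ × 35 × (285 − 3795/17) = 18375/17.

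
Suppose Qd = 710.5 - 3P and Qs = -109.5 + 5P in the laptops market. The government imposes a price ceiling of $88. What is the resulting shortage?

Equilibrium price would be P* = 102.5, so the ceiling at 88 binds.
At P = 88: Qd = 710.5 − 3(88) = 446.5, Qs = -109.5 + 5(88) = 330.5.
Shortage = 446.5 − 330.5 = 116.

Shortage = 116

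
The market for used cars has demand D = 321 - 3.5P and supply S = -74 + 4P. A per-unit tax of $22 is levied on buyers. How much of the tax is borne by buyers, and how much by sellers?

Buyers bear 176/15, sellers bear 154/15

Pre-tax equilibrium: P* = 158/3, Q* = 410/3.
Tax on buyers shifts demand to D = 321 − 3.5(P + 22) = 244 - 3.5P.
244 - 3.5P = -74 + 4P gives seller price Ps = 42.4; buyers pay Pb = 42.4 + 22 = 64.4.
New quantity: Q = 321 − 3.5(64.4) = 95.6.
Buyer burden = 64.4 − 158/3 = 176/15; seller burden = 158/3 − 42.4 = 154/15.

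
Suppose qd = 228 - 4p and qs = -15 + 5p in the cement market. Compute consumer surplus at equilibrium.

Consumer surplus = 1800

Equilibrium: 228 - 4p = -15 + 5p gives p* = 27, q* = 120.
Demand choke price (qd = 0): p = 57.
CS = ½(57 − 27)(120) = 1800.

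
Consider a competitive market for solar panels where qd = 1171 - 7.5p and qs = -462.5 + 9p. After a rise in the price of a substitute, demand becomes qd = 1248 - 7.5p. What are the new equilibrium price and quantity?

p' = 311/3, q' = 470.5

Original equilibrium: p* = 99, q* = 428.5.
New equilibrium: 1248 - 7.5p = -462.5 + 9p, so 1710.5 = 16.5p and p' = 311/3; q' = 1248 − 7.5(311/3) = 470.5.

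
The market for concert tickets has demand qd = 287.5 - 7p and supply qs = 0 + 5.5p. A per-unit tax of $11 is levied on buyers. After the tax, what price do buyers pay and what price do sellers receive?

Pre-tax equilibrium: p* = 23, q* = 126.5.
Tax on buyers shifts demand to qd = 287.5 − 7(p + 11) = 210.5 - 7p.
210.5 - 7p = 0 + 5.5p gives seller price ps = 16.84; buyers pay pb = 16.84 + 11 = 27.84.
New quantity: q = 287.5 − 7(27.84) = 92.62.

Buyers pay $27.84, sellers receive $16.84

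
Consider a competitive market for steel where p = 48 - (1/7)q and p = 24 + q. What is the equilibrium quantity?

Set the two price expressions equal: 48 - (1/7)q = 24 + q.
24 = (8/7)q, so q* = 21.
p* = 48 − (1/7)(21) = 45.

q* = 21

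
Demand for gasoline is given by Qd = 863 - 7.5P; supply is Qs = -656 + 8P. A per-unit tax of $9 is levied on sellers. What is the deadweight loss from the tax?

Deadweight loss = 4860/31

Pre-tax equilibrium: P* = 98, Q* = 128.
Tax on sellers shifts supply to Qs = -656 + 8(P − 9) = -728 + 8P.
863 - 7.5P = -728 + 8P gives buyer price Pb = 3182/31; sellers receive Ps = 3182/31 − 9 = 2903/31.
New quantity: Q = 863 − 7.5(3182/31) = 2888/31.
DWL = ½ × 9 × (128 − 2888/31) = 4860/31.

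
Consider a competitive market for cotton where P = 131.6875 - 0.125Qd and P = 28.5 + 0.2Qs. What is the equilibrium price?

Set the two price expressions equal: 131.6875 - 0.125Q = 28.5 + 0.2Q.
103.1875 = 0.325Q, so Q* = 317.5.
P* = 131.6875 − (0.125)(317.5) = 92.

P* = 92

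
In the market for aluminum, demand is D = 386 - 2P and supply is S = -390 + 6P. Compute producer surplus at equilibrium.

Equilibrium: 386 - 2P = -390 + 6P gives P* = 97, Q* = 192.
Supply starts at P = 65 (where S = 0).
PS = ½(97 − 65)(192) = 3072.

Producer surplus = 3072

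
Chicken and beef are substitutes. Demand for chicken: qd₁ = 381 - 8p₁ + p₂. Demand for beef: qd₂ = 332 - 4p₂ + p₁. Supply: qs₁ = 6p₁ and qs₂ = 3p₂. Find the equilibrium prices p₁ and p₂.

p₁ = 2999/97, p₂ = 5029/97

Market 1: 381 - 8p₁ + p₂ = 6p₁ → 14p₁ - p₂ = 381.
Market 2: 7p₂ - p₁ = 332.
Eliminating p₂: 7×(1) + 1×(2) gives 97p₁ = 2999, so p₁ = 2999/97.
Back-substitute into (2): p₂ = (332 + 1×2999/97) / 7 = 5029/97.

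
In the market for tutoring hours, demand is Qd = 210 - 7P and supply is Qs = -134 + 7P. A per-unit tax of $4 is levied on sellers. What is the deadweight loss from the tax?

Deadweight loss = 28

Pre-tax equilibrium: P* = 172/7, Q* = 38.
Tax on sellers shifts supply to Qs = -134 + 7(P − 4) = -162 + 7P.
210 - 7P = -162 + 7P gives buyer price Pb = 186/7; sellers receive Ps = 186/7 − 4 = 158/7.
New quantity: Q = 210 − 7(186/7) = 24.
DWL = ½ × 4 × (38 − 24) = 28.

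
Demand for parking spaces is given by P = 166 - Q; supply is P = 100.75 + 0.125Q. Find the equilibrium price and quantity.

P* = 108, Q* = 58

Set the two price expressions equal: 166 - Q = 100.75 + 0.125Q.
65.25 = 1.125Q, so Q* = 58.
P* = 166 − (1)(58) = 108.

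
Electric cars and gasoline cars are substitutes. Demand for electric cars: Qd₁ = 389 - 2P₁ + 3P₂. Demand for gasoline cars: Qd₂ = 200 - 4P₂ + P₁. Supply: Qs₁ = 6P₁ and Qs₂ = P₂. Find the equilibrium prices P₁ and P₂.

P₁ = 2545/37, P₂ = 1989/37

Market 1: 389 - 2P₁ + 3P₂ = 6P₁ → 8P₁ - 3P₂ = 389.
Market 2: 5P₂ - P₁ = 200.
Eliminating P₂: 5×(1) + 3×(2) gives 37P₁ = 2545, so P₁ = 2545/37.
Back-substitute into (2): P₂ = (200 + 1×2545/37) / 5 = 1989/37.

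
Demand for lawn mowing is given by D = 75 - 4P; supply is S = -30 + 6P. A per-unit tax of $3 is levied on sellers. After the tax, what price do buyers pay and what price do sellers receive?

Pre-tax equilibrium: P* = 10.5, Q* = 33.
Tax on sellers shifts supply to S = -30 + 6(P − 3) = -48 + 6P.
75 - 4P = -48 + 6P gives buyer price Pb = 12.3; sellers receive Ps = 12.3 − 3 = 9.3.
New quantity: Q = 75 − 4(12.3) = 25.8.

Buyers pay $12.3, sellers receive $9.3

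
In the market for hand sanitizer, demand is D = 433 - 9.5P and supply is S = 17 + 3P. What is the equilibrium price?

P* = 33.28

Set D = S: 433 - 9.5P = 17 + 3P.
416 = 12.5P, so P* = 33.28.
Q* = 433 − 9.5(33.28) = 116.84.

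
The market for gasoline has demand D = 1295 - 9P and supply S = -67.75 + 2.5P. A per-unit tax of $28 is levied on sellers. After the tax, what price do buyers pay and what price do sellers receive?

Pre-tax equilibrium: P* = 118.5, Q* = 228.5.
Tax on sellers shifts supply to S = -67.75 + 2.5(P − 28) = -137.75 + 2.5P.
1295 - 9P = -137.75 + 2.5P gives buyer price Pb = 5731/46; sellers receive Ps = 5731/46 − 28 = 4443/46.
New quantity: Q = 1295 − 9(5731/46) = 7991/46.

Buyers pay 5731/46, sellers receive 4443/46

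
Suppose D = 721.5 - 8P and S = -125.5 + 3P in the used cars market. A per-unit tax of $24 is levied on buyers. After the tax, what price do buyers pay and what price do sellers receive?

Pre-tax equilibrium: P* = 77, Q* = 105.5.
Tax on buyers shifts demand to D = 721.5 − 8(P + 24) = 529.5 - 8P.
529.5 - 8P = -125.5 + 3P gives seller price Ps = 655/11; buyers pay Pb = 655/11 + 24 = 919/11.
New quantity: Q = 721.5 − 8(919/11) = 1169/22.

Buyers pay 919/11, sellers receive 655/11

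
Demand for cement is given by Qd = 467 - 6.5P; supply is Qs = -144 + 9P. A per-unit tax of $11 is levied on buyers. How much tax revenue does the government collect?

Pre-tax equilibrium: P* = 1222/31, Q* = 6534/31.
Tax on buyers shifts demand to Qd = 467 − 6.5(P + 11) = 395.5 - 6.5P.
395.5 - 6.5P = -144 + 9P gives seller price Ps = 1079/31; buyers pay Pb = 1079/31 + 11 = 1420/31.
New quantity: Q = 467 − 6.5(1420/31) = 5247/31.
Revenue = 11 × 5247/31 = 57717/31.

Tax revenue = 57717/31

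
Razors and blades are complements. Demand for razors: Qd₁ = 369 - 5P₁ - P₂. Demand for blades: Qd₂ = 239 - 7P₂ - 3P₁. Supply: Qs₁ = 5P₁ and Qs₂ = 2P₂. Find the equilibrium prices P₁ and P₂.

P₁ = 3082/87, P₂ = 1283/87

Market 1: 369 - 5P₁ - P₂ = 5P₁ → 10P₁ + P₂ = 369.
Market 2: 9P₂ + 3P₁ = 239.
Eliminating P₂: 9×(1) − 1×(2) gives 87P₁ = 3082, so P₁ = 3082/87.
Back-substitute into (2): P₂ = (239 − 3×3082/87) / 9 = 1283/87.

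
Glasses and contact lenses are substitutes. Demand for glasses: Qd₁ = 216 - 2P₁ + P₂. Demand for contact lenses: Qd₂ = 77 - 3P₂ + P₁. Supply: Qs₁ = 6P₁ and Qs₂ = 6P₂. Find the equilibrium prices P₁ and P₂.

P₁ = 2021/71, P₂ = 832/71

Market 1: 216 - 2P₁ + P₂ = 6P₁ → 8P₁ - P₂ = 216.
Market 2: 9P₂ - P₁ = 77.
Eliminating P₂: 9×(1) + 1×(2) gives 71P₁ = 2021, so P₁ = 2021/71.
Back-substitute into (2): P₂ = (77 + 1×2021/71) / 9 = 832/71.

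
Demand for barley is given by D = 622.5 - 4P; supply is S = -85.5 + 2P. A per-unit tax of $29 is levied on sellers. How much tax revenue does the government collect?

Tax revenue = 19459/6

Pre-tax equilibrium: P* = 118, Q* = 150.5.
Tax on sellers shifts supply to S = -85.5 + 2(P − 29) = -143.5 + 2P.
622.5 - 4P = -143.5 + 2P gives buyer price Pb = 383/3; sellers receive Ps = 383/3 − 29 = 296/3.
New quantity: Q = 622.5 − 4(383/3) = 671/6.
Revenue = 29 × 671/6 = 19459/6.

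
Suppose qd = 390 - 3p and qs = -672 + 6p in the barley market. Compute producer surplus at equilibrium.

Producer surplus = 108

Equilibrium: 390 - 3p = -672 + 6p gives p* = 118, q* = 36.
Supply starts at p = 112 (where qs = 0).
PS = ½(118 − 112)(36) = 108.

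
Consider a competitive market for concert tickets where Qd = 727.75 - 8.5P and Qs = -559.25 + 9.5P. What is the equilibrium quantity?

Set Qd = Qs: 727.75 - 8.5P = -559.25 + 9.5P.
1287 = 18P, so P* = 71.5.
Q* = 727.75 − 8.5(71.5) = 120.

Q* = 120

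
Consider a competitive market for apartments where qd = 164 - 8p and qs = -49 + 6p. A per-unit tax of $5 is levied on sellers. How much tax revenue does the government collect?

Pre-tax equilibrium: p* = 213/14, q* = 296/7.
Tax on sellers shifts supply to qs = -49 + 6(p − 5) = -79 + 6p.
164 - 8p = -79 + 6p gives buyer price pb = 243/14; sellers receive ps = 243/14 − 5 = 173/14.
New quantity: q = 164 − 8(243/14) = 176/7.
Revenue = 5 × 176/7 = 880/7.

Tax revenue = 880/7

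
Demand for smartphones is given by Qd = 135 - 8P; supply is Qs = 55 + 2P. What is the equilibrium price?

Set Qd = Qs: 135 - 8P = 55 + 2P.
80 = 10P, so P* = 8.
Q* = 135 − 8(8) = 71.

P* = 8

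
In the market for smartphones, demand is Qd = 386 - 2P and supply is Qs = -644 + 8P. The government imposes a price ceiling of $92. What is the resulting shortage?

Equilibrium price would be P* = 103, so the ceiling at 92 binds.
At P = 92: Qd = 386 − 2(92) = 202, Qs = -644 + 8(92) = 92.
Shortage = 202 − 92 = 110.

Shortage = 110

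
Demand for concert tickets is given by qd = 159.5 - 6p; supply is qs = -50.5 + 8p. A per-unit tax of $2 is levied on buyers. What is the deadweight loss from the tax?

Deadweight loss = 48/7

Pre-tax equilibrium: p* = 15, q* = 69.5.
Tax on buyers shifts demand to qd = 159.5 − 6(p + 2) = 147.5 - 6p.
147.5 - 6p = -50.5 + 8p gives seller price ps = 99/7; buyers pay pb = 99/7 + 2 = 113/7.
New quantity: q = 159.5 − 6(113/7) = 877/14.
DWL = ½ × 2 × (69.5 − 877/14) = 48/7.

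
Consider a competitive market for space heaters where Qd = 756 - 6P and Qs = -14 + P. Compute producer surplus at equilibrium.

Producer surplus = 4608

Equilibrium: 756 - 6P = -14 + P gives P* = 110, Q* = 96.
Supply starts at P = 14 (where Qs = 0).
PS = ½(110 − 14)(96) = 4608.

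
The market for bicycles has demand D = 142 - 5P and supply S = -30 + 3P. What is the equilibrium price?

Set D = S: 142 - 5P = -30 + 3P.
172 = 8P, so P* = 21.5.
Q* = 142 − 5(21.5) = 34.5.

P* = 21.5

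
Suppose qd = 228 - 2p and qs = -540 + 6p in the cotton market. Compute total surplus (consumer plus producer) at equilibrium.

Equilibrium: 228 - 2p = -540 + 6p gives p* = 96, q* = 36.
Demand choke price: p = 114; supply starts at p = 90.
CS = ½(114 − 96)(36) = 324; PS = ½(96 − 90)(36) = 108.

Total surplus = 432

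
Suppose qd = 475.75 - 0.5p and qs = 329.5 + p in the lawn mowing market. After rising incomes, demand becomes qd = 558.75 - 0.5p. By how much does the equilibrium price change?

Original equilibrium: p* = 97.5, q* = 427.
New equilibrium: 558.75 - 0.5p = 329.5 + p, so 229.25 = 1.5p and p' = 917/6; q' = 558.75 − 0.5(917/6) = 1447/3.
Change in price: 917/6 − 97.5 = 166/3.

Δp = 166/3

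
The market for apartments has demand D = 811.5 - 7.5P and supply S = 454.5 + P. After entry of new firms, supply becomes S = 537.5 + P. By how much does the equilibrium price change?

ΔP = -166/17

Original equilibrium: P* = 42, Q* = 496.5.
New equilibrium: 811.5 - 7.5P = 537.5 + P, so 274 = 8.5P and P' = 548/17; Q' = 811.5 − 7.5(548/17) = 19371/34.
Change in price: 548/17 − 42 = -166/17.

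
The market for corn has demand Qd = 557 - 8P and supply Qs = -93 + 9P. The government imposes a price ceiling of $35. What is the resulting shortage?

Equilibrium price would be P* = 650/17, so the ceiling at 35 binds.
At P = 35: Qd = 557 − 8(35) = 277, Qs = -93 + 9(35) = 222.
Shortage = 277 − 222 = 55.

Shortage = 55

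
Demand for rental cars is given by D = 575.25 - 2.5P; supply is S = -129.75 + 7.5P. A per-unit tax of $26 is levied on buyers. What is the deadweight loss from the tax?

Pre-tax equilibrium: P* = 70.5, Q* = 399.
Tax on buyers shifts demand to D = 575.25 − 2.5(P + 26) = 510.25 - 2.5P.
510.25 - 2.5P = -129.75 + 7.5P gives seller price Ps = 64; buyers pay Pb = 64 + 26 = 90.
New quantity: Q = 575.25 − 2.5(90) = 350.25.
DWL = ½ × 26 × (399 − 350.25) = 633.75.

Deadweight loss = 633.75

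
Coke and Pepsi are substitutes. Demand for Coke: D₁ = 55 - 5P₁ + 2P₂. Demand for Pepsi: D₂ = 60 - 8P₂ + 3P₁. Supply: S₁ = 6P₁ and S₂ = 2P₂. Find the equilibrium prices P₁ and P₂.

Market 1: 55 - 5P₁ + 2P₂ = 6P₁ → 11P₁ - 2P₂ = 55.
Market 2: 10P₂ - 3P₁ = 60.
Eliminating P₂: 10×(1) + 2×(2) gives 104P₁ = 670, so P₁ = 335/52.
Back-substitute into (2): P₂ = (60 + 3×335/52) / 10 = 825/104.

P₁ = 335/52, P₂ = 825/104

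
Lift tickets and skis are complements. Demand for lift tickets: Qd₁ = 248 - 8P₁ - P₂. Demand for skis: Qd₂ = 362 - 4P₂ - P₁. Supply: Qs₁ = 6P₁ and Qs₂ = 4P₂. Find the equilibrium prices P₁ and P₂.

Market 1: 248 - 8P₁ - P₂ = 6P₁ → 14P₁ + P₂ = 248.
Market 2: 8P₂ + P₁ = 362.
Eliminating P₂: 8×(1) − 1×(2) gives 111P₁ = 1622, so P₁ = 1622/111.
Back-substitute into (2): P₂ = (362 − 1×1622/111) / 8 = 4820/111.

P₁ = 1622/111, P₂ = 4820/111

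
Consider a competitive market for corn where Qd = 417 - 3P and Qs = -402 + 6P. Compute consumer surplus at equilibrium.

Equilibrium: 417 - 3P = -402 + 6P gives P* = 91, Q* = 144.
Demand choke price (Qd = 0): P = 139.
CS = ½(139 − 91)(144) = 3456.

Consumer surplus = 3456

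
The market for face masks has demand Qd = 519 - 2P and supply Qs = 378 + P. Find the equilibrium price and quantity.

Set Qd = Qs: 519 - 2P = 378 + P.
141 = 3P, so P* = 47.
Q* = 519 − 2(47) = 425.

P* = 47, Q* = 425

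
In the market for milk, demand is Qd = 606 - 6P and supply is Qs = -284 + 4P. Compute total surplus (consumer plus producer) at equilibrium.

Equilibrium: 606 - 6P = -284 + 4P gives P* = 89, Q* = 72.
Demand choke price: P = 101; supply starts at P = 71.
CS = ½(101 − 89)(72) = 432; PS = ½(89 − 71)(72) = 648.

Total surplus = 1080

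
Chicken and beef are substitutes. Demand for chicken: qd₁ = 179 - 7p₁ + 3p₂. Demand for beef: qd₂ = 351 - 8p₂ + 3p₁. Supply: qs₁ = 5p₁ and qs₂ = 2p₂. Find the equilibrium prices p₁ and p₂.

Market 1: 179 - 7p₁ + 3p₂ = 5p₁ → 12p₁ - 3p₂ = 179.
Market 2: 10p₂ - 3p₁ = 351.
Eliminating p₂: 10×(1) + 3×(2) gives 111p₁ = 2843, so p₁ = 2843/111.
Back-substitute into (2): p₂ = (351 + 3×2843/111) / 10 = 1583/37.

p₁ = 2843/111, p₂ = 1583/37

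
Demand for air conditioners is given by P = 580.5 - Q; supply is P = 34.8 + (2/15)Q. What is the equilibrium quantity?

Set the two price expressions equal: 580.5 - Q = 34.8 + (2/15)Q.
545.7 = (17/15)Q, so Q* = 481.5.
P* = 580.5 − (1)(481.5) = 99.

Q* = 481.5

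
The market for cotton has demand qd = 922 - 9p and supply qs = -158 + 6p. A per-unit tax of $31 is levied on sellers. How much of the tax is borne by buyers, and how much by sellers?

Pre-tax equilibrium: p* = 72, q* = 274.
Tax on sellers shifts supply to qs = -158 + 6(p − 31) = -344 + 6p.
922 - 9p = -344 + 6p gives buyer price pb = 84.4; sellers receive ps = 84.4 − 31 = 53.4.
New quantity: q = 922 − 9(84.4) = 162.4.
Buyer burden = 84.4 − 72 = 12.4; seller burden = 72 − 53.4 = 18.6.

Buyers bear $12.4, sellers bear $18.6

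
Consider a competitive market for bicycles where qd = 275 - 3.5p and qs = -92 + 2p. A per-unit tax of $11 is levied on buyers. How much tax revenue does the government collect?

Pre-tax equilibrium: p* = 734/11, q* = 456/11.
Tax on buyers shifts demand to qd = 275 − 3.5(p + 11) = 236.5 - 3.5p.
236.5 - 3.5p = -92 + 2p gives seller price ps = 657/11; buyers pay pb = 657/11 + 11 = 778/11.
New quantity: q = 275 − 3.5(778/11) = 302/11.
Revenue = 11 × 302/11 = 302.

Tax revenue = 302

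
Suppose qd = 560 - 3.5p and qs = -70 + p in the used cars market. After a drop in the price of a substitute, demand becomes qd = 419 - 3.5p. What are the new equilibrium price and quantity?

Original equilibrium: p* = 140, q* = 70.
New equilibrium: 419 - 3.5p = -70 + p, so 489 = 4.5p and p' = 326/3; q' = 419 − 3.5(326/3) = 116/3.

p' = 326/3, q' = 116/3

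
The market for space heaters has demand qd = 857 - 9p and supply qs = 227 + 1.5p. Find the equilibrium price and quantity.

Set qd = qs: 857 - 9p = 227 + 1.5p.
630 = 10.5p, so p* = 60.
q* = 857 − 9(60) = 317.

p* = 60, q* = 317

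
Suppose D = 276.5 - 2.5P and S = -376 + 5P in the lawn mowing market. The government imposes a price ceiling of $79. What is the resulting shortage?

Shortage = 60

Equilibrium price would be P* = 87, so the ceiling at 79 binds.
At P = 79: D = 276.5 − 2.5(79) = 79, S = -376 + 5(79) = 19.
Shortage = 79 − 19 = 60.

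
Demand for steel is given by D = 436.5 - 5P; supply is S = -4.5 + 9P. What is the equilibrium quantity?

Q* = 279

Set D = S: 436.5 - 5P = -4.5 + 9P.
441 = 14P, so P* = 31.5.
Q* = 436.5 − 5(31.5) = 279.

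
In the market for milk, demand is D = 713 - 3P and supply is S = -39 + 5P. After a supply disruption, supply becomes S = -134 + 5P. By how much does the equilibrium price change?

Original equilibrium: P* = 94, Q* = 431.
New equilibrium: 713 - 3P = -134 + 5P, so 847 = 8P and P' = 105.875; Q' = 713 − 3(105.875) = 395.375.
Change in price: 105.875 − 94 = 11.875.

ΔP = 11.875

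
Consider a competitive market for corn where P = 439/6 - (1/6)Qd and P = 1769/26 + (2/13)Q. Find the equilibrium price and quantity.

Set the two price expressions equal: 439/6 - (1/6)Q = 1769/26 + (2/13)Q.
200/39 = (25/78)Q, so Q* = 16.
P* = 439/6 − (1/6)(16) = 70.5.

P* = 70.5, Q* = 16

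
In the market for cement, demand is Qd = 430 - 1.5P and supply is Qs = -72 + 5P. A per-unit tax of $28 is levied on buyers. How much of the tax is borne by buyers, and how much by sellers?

Buyers bear 280/13, sellers bear 84/13

Pre-tax equilibrium: P* = 1004/13, Q* = 4084/13.
Tax on buyers shifts demand to Qd = 430 − 1.5(P + 28) = 388 - 1.5P.
388 - 1.5P = -72 + 5P gives seller price Ps = 920/13; buyers pay Pb = 920/13 + 28 = 1284/13.
New quantity: Q = 430 − 1.5(1284/13) = 3664/13.
Buyer burden = 1284/13 − 1004/13 = 280/13; seller burden = 1004/13 − 920/13 = 84/13.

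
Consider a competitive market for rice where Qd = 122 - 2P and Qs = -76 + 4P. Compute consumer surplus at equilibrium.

Equilibrium: 122 - 2P = -76 + 4P gives P* = 33, Q* = 56.
Demand choke price (Qd = 0): P = 61.
CS = ½(61 − 33)(56) = 784.

Consumer surplus = 784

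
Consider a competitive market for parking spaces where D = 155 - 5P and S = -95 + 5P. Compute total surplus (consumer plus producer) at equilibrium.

Equilibrium: 155 - 5P = -95 + 5P gives P* = 25, Q* = 30.
Demand choke price: P = 31; supply starts at P = 19.
CS = ½(31 − 25)(30) = 90; PS = ½(25 − 19)(30) = 90.

Total surplus = 180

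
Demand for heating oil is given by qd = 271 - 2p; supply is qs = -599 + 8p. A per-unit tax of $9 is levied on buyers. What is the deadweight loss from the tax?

Pre-tax equilibrium: p* = 87, q* = 97.
Tax on buyers shifts demand to qd = 271 − 2(p + 9) = 253 - 2p.
253 - 2p = -599 + 8p gives seller price ps = 85.2; buyers pay pb = 85.2 + 9 = 94.2.
New quantity: q = 271 − 2(94.2) = 82.6.
DWL = ½ × 9 × (97 − 82.6) = 64.8.

Deadweight loss = 64.8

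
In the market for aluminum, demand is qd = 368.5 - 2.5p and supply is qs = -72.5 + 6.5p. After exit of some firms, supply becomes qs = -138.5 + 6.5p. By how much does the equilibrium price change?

Δp = 22/3

Original equilibrium: p* = 49, q* = 246.
New equilibrium: 368.5 - 2.5p = -138.5 + 6.5p, so 507 = 9p and p' = 169/3; q' = 368.5 − 2.5(169/3) = 683/3.
Change in price: 169/3 − 49 = 22/3.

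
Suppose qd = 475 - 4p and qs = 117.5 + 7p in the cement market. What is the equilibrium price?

Set qd = qs: 475 - 4p = 117.5 + 7p.
357.5 = 11p, so p* = 32.5.
q* = 475 − 4(32.5) = 345.

p* = 32.5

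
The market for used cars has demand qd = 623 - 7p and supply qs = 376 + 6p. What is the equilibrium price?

Set qd = qs: 623 - 7p = 376 + 6p.
247 = 13p, so p* = 19.
q* = 623 − 7(19) = 490.

p* = 19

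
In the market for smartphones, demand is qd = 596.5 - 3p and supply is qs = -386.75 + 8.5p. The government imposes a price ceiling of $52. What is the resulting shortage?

Equilibrium price would be p* = 85.5, so the ceiling at 52 binds.
At p = 52: qd = 596.5 − 3(52) = 440.5, qs = -386.75 + 8.5(52) = 55.25.
Shortage = 440.5 − 55.25 = 385.25.

Shortage = 385.25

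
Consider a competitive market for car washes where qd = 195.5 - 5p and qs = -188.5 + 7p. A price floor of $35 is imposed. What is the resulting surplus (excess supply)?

Surplus = 36

Equilibrium price would be p* = 32, so the floor at 35 binds.
At p = 35: qd = 20.5, qs = 56.5.
Surplus = 56.5 − 20.5 = 36.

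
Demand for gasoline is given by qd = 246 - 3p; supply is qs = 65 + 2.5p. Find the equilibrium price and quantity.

Set qd = qs: 246 - 3p = 65 + 2.5p.
181 = 5.5p, so p* = 362/11.
q* = 246 − 3(362/11) = 1620/11.

p* = 362/11, q* = 1620/11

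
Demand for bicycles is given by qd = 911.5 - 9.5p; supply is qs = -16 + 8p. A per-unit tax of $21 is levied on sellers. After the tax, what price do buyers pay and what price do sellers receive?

Buyers pay $62.6, sellers receive $41.6

Pre-tax equilibrium: p* = 53, q* = 408.
Tax on sellers shifts supply to qs = -16 + 8(p − 21) = -184 + 8p.
911.5 - 9.5p = -184 + 8p gives buyer price pb = 62.6; sellers receive ps = 62.6 − 21 = 41.6.
New quantity: q = 911.5 − 9.5(62.6) = 316.8.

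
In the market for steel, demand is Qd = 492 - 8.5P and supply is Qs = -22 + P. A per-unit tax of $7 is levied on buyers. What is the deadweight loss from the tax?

Pre-tax equilibrium: P* = 1028/19, Q* = 610/19.
Tax on buyers shifts demand to Qd = 492 − 8.5(P + 7) = 432.5 - 8.5P.
432.5 - 8.5P = -22 + P gives seller price Ps = 909/19; buyers pay Pb = 909/19 + 7 = 1042/19.
New quantity: Q = 492 − 8.5(1042/19) = 491/19.
DWL = ½ × 7 × (610/19 − 491/19) = 833/38.

Deadweight loss = 833/38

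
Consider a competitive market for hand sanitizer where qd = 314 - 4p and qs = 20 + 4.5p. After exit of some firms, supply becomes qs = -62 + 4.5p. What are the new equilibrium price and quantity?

Original equilibrium: p* = 588/17, q* = 2986/17.
New equilibrium: 314 - 4p = -62 + 4.5p, so 376 = 8.5p and p' = 752/17; q' = 314 − 4(752/17) = 2330/17.

p' = 752/17, q' = 2330/17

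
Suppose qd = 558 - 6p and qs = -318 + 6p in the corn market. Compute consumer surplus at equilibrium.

Equilibrium: 558 - 6p = -318 + 6p gives p* = 73, q* = 120.
Demand choke price (qd = 0): p = 93.
CS = ½(93 − 73)(120) = 1200.

Consumer surplus = 1200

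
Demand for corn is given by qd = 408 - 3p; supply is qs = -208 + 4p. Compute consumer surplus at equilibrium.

Equilibrium: 408 - 3p = -208 + 4p gives p* = 88, q* = 144.
Demand choke price (qd = 0): p = 136.
CS = ½(136 − 88)(144) = 3456.

Consumer surplus = 3456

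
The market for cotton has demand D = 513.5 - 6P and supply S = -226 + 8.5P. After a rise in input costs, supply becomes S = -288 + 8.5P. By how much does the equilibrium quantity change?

ΔQ = -744/29

Original equilibrium: P* = 51, Q* = 207.5.
New equilibrium: 513.5 - 6P = -288 + 8.5P, so 801.5 = 14.5P and P' = 1603/29; Q' = 513.5 − 6(1603/29) = 10547/58.
Change in quantity: 10547/58 − 207.5 = -744/29.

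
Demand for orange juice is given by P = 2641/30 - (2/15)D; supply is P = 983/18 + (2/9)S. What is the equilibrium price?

Set the two price expressions equal: 2641/30 - (2/15)Q = 983/18 + (2/9)Q.
1504/45 = (16/45)Q, so Q* = 94.
P* = 2641/30 − (2/15)(94) = 75.5.

P* = 75.5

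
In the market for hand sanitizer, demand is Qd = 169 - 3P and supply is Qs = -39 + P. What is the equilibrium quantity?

Set Qd = Qs: 169 - 3P = -39 + P.
208 = 4P, so P* = 52.
Q* = 169 − 3(52) = 13.

Q* = 13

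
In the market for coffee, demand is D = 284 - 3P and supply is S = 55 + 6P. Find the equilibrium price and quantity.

P* = 229/9, Q* = 623/3

Set D = S: 284 - 3P = 55 + 6P.
229 = 9P, so P* = 229/9.
Q* = 284 − 3(229/9) = 623/3.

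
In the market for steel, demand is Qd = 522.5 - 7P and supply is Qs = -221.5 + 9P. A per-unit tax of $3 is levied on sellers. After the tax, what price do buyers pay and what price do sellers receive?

Buyers pay $48.1875, sellers receive $45.1875

Pre-tax equilibrium: P* = 46.5, Q* = 197.
Tax on sellers shifts supply to Qs = -221.5 + 9(P − 3) = -248.5 + 9P.
522.5 - 7P = -248.5 + 9P gives buyer price Pb = 48.1875; sellers receive Ps = 48.1875 − 3 = 45.1875.
New quantity: Q = 522.5 − 7(48.1875) = 185.1875.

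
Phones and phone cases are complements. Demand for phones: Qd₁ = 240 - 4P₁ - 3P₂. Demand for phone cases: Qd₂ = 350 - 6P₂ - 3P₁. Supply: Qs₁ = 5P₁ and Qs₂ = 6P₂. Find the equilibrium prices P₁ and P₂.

P₁ = 610/33, P₂ = 270/11

Market 1: 240 - 4P₁ - 3P₂ = 5P₁ → 9P₁ + 3P₂ = 240.
Market 2: 12P₂ + 3P₁ = 350.
Eliminating P₂: 12×(1) − 3×(2) gives 99P₁ = 1830, so P₁ = 610/33.
Back-substitute into (2): P₂ = (350 − 3×610/33) / 12 = 270/11.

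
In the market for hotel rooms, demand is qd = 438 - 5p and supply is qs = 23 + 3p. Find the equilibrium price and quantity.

Set qd = qs: 438 - 5p = 23 + 3p.
415 = 8p, so p* = 51.875.
q* = 438 − 5(51.875) = 178.625.

p* = 51.875, q* = 178.625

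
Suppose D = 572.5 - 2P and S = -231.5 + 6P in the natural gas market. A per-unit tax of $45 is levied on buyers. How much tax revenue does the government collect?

Pre-tax equilibrium: P* = 100.5, Q* = 371.5.
Tax on buyers shifts demand to D = 572.5 − 2(P + 45) = 482.5 - 2P.
482.5 - 2P = -231.5 + 6P gives seller price Ps = 89.25; buyers pay Pb = 89.25 + 45 = 134.25.
New quantity: Q = 572.5 − 2(134.25) = 304.
Revenue = 45 × 304 = 13680.

Tax revenue = 13680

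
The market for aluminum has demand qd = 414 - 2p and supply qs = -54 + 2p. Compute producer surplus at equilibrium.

Equilibrium: 414 - 2p = -54 + 2p gives p* = 117, q* = 180.
Supply starts at p = 27 (where qs = 0).
PS = ½(117 − 27)(180) = 8100.

Producer surplus = 8100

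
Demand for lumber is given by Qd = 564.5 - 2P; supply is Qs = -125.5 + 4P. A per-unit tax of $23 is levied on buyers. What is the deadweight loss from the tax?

Pre-tax equilibrium: P* = 115, Q* = 334.5.
Tax on buyers shifts demand to Qd = 564.5 − 2(P + 23) = 518.5 - 2P.
518.5 - 2P = -125.5 + 4P gives seller price Ps = 322/3; buyers pay Pb = 322/3 + 23 = 391/3.
New quantity: Q = 564.5 − 2(391/3) = 1823/6.
DWL = ½ × 23 × (334.5 − 1823/6) = 1058/3.

Deadweight loss = 1058/3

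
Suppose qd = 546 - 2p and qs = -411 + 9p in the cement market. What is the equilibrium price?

p* = 87

Set qd = qs: 546 - 2p = -411 + 9p.
957 = 11p, so p* = 87.
q* = 546 − 2(87) = 372.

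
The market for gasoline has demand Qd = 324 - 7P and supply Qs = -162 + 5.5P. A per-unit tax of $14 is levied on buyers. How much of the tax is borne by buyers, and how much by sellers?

Pre-tax equilibrium: P* = 38.88, Q* = 51.84.
Tax on buyers shifts demand to Qd = 324 − 7(P + 14) = 226 - 7P.
226 - 7P = -162 + 5.5P gives seller price Ps = 31.04; buyers pay Pb = 31.04 + 14 = 45.04.
New quantity: Q = 324 − 7(45.04) = 8.72.
Buyer burden = 45.04 − 38.88 = 6.16; seller burden = 38.88 − 31.04 = 7.84.

Buyers bear $6.16, sellers bear $7.84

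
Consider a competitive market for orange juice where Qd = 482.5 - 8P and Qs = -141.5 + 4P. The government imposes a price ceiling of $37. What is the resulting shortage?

Shortage = 180

Equilibrium price would be P* = 52, so the ceiling at 37 binds.
At P = 37: Qd = 482.5 − 8(37) = 186.5, Qs = -141.5 + 4(37) = 6.5.
Shortage = 186.5 − 6.5 = 180.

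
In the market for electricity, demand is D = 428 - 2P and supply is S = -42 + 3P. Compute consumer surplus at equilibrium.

Consumer surplus = 14400

Equilibrium: 428 - 2P = -42 + 3P gives P* = 94, Q* = 240.
Demand choke price (D = 0): P = 214.
CS = ½(214 − 94)(240) = 14400.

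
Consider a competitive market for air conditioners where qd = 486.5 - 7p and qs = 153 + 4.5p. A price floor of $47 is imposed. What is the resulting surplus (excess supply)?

Surplus = 207

Equilibrium price would be p* = 29, so the floor at 47 binds.
At p = 47: qd = 157.5, qs = 364.5.
Surplus = 364.5 − 157.5 = 207.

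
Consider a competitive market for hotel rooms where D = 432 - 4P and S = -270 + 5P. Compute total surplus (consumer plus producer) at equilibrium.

Total surplus = 3240

Equilibrium: 432 - 4P = -270 + 5P gives P* = 78, Q* = 120.
Demand choke price: P = 108; supply starts at P = 54.
CS = ½(108 − 78)(120) = 1800; PS = ½(78 − 54)(120) = 1440.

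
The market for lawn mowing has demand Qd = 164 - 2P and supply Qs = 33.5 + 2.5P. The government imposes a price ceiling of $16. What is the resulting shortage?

Shortage = 58.5

Equilibrium price would be P* = 29, so the ceiling at 16 binds.
At P = 16: Qd = 164 − 2(16) = 132, Qs = 33.5 + 2.5(16) = 73.5.
Shortage = 132 − 73.5 = 58.5.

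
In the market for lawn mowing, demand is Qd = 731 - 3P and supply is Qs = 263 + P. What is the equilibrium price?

P* = 117

Set Qd = Qs: 731 - 3P = 263 + P.
468 = 4P, so P* = 117.
Q* = 731 − 3(117) = 380.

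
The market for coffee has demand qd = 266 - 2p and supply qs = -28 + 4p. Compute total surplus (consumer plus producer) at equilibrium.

Total surplus = 10584

Equilibrium: 266 - 2p = -28 + 4p gives p* = 49, q* = 168.
Demand choke price: p = 133; supply starts at p = 7.
CS = ½(133 − 49)(168) = 7056; PS = ½(49 − 7)(168) = 3528.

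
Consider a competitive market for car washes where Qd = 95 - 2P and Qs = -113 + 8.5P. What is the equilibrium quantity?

Q* = 1163/21

Set Qd = Qs: 95 - 2P = -113 + 8.5P.
208 = 10.5P, so P* = 416/21.
Q* = 95 − 2(416/21) = 1163/21.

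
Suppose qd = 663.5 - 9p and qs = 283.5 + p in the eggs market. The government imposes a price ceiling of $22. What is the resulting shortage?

Shortage = 160

Equilibrium price would be p* = 38, so the ceiling at 22 binds.
At p = 22: qd = 663.5 − 9(22) = 465.5, qs = 283.5 + 1(22) = 305.5.
Shortage = 465.5 − 305.5 = 160.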